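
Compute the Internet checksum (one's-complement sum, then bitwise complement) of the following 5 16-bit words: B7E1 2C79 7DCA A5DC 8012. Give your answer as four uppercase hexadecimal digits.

One's-complement addition (fold any carry out of bit 15 back into bit 0):
  0xB7E1 + 0x2C79 = 0x0E45A
  0xE45A + 0x7DCA = 0x16224 → wrap carry → 0x6225
  0x6225 + 0xA5DC = 0x10801 → wrap carry → 0x0802
  0x0802 + 0x8012 = 0x08814
One's-complement sum = 0x8814.
Checksum = ~0x8814 & 0xFFFF = 0x77EB.

77EB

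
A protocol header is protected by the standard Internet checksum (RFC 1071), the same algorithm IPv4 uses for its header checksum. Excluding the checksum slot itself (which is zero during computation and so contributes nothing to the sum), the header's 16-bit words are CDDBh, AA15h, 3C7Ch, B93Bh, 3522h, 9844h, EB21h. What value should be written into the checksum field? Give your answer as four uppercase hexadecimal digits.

One's-complement addition (fold any carry out of bit 15 back into bit 0):
  0xCDDB + 0xAA15 = 0x177F0 → wrap carry → 0x77F1
  0x77F1 + 0x3C7C = 0x0B46D
  0xB46D + 0xB93B = 0x16DA8 → wrap carry → 0x6DA9
  0x6DA9 + 0x3522 = 0x0A2CB
  0xA2CB + 0x9844 = 0x13B0F → wrap carry → 0x3B10
  0x3B10 + 0xEB21 = 0x12631 → wrap carry → 0x2632
One's-complement sum = 0x2632.
Checksum = ~0x2632 & 0xFFFF = 0xD9CD.

D9CD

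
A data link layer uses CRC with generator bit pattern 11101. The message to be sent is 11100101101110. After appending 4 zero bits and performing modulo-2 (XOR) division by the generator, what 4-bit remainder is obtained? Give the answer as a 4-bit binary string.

1101

Append 4 zeros: 111001011011100000. Divide by 11101 (XOR where the leading bit is 1):
  pos 0: 11100 XOR 11101 = 00001
  pos 4: 11011 XOR 11101 = 00110
  pos 6: 11001 XOR 11101 = 00100
  pos 8: 10011 XOR 11101 = 01110
  pos 9: 11100 XOR 11101 = 00001
  pos 13: 10000 XOR 11101 = 01101
Remainder (last 4 bits) = 1101. This is the CRC / FCS.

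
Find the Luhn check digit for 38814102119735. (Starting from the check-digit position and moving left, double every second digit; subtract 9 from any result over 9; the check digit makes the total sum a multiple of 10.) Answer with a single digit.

9

Partial digits right→left: 5 3 7 9 1 1 2 0 1 4 1 8 8 3
Double every second digit counting from the check-digit position (so the 1st, 3rd, 5th, ... of the partial from the right).
  doubled (with −9 where >9): 1 5 2 4 2 2 7 → sum 23
  kept as-is: 3 9 1 0 4 8 3 → sum 28
Total = 23 + 28 = 51.
Check digit = (10 − (51 mod 10)) mod 10 = 9.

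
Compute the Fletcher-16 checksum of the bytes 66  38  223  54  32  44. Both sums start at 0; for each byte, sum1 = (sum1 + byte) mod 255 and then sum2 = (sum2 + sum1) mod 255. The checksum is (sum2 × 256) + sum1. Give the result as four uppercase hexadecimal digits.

DACA

Running sums (mod 255):
  after byte 0 (66): sum1=66, sum2=66
  after byte 1 (38): sum1=104, sum2=170
  after byte 2 (223): sum1=72, sum2=242
  after byte 3 (54): sum1=126, sum2=113
  after byte 4 (32): sum1=158, sum2=16
  after byte 5 (44): sum1=202, sum2=218
Checksum = sum2·256 + sum1 = 218·256 + 202 = 56010 = 0xDACA.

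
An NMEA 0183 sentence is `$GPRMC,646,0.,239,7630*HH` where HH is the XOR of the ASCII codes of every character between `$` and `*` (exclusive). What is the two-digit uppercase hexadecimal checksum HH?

XOR the ASCII codes of the payload characters:
  'G' = 0x47 → acc = 0x47
  'P' = 0x50 → acc = 0x17
  'R' = 0x52 → acc = 0x45
  'M' = 0x4D → acc = 0x08
  'C' = 0x43 → acc = 0x4B
  ',' = 0x2C → acc = 0x67
  '6' = 0x36 → acc = 0x51
  '4' = 0x34 → acc = 0x65
  '6' = 0x36 → acc = 0x53
  ',' = 0x2C → acc = 0x7F
  '0' = 0x30 → acc = 0x4F
  '.' = 0x2E → acc = 0x61
  ',' = 0x2C → acc = 0x4D
  '2' = 0x32 → acc = 0x7F
  '3' = 0x33 → acc = 0x4C
  '9' = 0x39 → acc = 0x75
  ',' = 0x2C → acc = 0x59
  '7' = 0x37 → acc = 0x6E
  '6' = 0x36 → acc = 0x58
  '3' = 0x33 → acc = 0x6B
  '0' = 0x30 → acc = 0x5B
Checksum = 0x5B.

5B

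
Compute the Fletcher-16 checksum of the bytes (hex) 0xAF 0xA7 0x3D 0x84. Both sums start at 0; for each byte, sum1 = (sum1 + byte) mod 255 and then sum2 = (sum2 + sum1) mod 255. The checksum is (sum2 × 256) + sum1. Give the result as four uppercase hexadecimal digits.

B419

Running sums (mod 255):
  after byte 0 (0xAF): sum1=175, sum2=175
  after byte 1 (0xA7): sum1=87, sum2=7
  after byte 2 (0x3D): sum1=148, sum2=155
  after byte 3 (0x84): sum1=25, sum2=180
Checksum = sum2·256 + sum1 = 180·256 + 25 = 46105 = 0xB419.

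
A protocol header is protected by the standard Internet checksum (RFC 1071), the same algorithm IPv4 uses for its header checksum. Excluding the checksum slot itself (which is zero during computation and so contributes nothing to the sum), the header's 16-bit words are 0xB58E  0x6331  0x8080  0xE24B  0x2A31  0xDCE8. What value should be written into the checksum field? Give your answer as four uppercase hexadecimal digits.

One's-complement addition (fold any carry out of bit 15 back into bit 0):
  0xB58E + 0x6331 = 0x118BF → wrap carry → 0x18C0
  0x18C0 + 0x8080 = 0x09940
  0x9940 + 0xE24B = 0x17B8B → wrap carry → 0x7B8C
  0x7B8C + 0x2A31 = 0x0A5BD
  0xA5BD + 0xDCE8 = 0x182A5 → wrap carry → 0x82A6
One's-complement sum = 0x82A6.
Checksum = ~0x82A6 & 0xFFFF = 0x7D59.

7D59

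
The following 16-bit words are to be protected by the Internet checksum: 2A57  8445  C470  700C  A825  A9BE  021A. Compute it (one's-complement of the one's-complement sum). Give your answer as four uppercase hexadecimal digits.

C8E7

One's-complement addition (fold any carry out of bit 15 back into bit 0):
  0x2A57 + 0x8445 = 0x0AE9C
  0xAE9C + 0xC470 = 0x1730C → wrap carry → 0x730D
  0x730D + 0x700C = 0x0E319
  0xE319 + 0xA825 = 0x18B3E → wrap carry → 0x8B3F
  0x8B3F + 0xA9BE = 0x134FD → wrap carry → 0x34FE
  0x34FE + 0x021A = 0x03718
One's-complement sum = 0x3718.
Checksum = ~0x3718 & 0xFFFF = 0xC8E7.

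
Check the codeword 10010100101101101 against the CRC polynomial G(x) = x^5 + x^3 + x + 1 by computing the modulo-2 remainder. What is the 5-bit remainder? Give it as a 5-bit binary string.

01110

Modulo-2 division of 10010100101101101 by 101011:
  pos 0: 100101 XOR 101011 = 001110
  pos 2: 111000 XOR 101011 = 010011
  pos 3: 100111 XOR 101011 = 001100
  pos 5: 110001 XOR 101011 = 011010
  pos 6: 110101 XOR 101011 = 011110
  pos 7: 111100 XOR 101011 = 010111
  pos 8: 101111 XOR 101011 = 000100
  pos 11: 100101 XOR 101011 = 001110
Remainder = 01110 (nonzero — an error is detected).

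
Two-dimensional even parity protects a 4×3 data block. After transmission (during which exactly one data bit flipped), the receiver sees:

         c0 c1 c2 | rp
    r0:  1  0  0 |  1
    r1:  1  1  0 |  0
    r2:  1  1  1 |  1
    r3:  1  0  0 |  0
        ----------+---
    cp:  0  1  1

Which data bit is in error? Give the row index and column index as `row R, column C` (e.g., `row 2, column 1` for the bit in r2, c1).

Recompute each row's even parity and compare to rp:
  r0: data parity 1, sent rp 1 → ok
  r1: data parity 0, sent rp 0 → ok
  r2: data parity 1, sent rp 1 → ok
  r3: data parity 1, sent rp 0 → mismatch
Recompute each column's even parity and compare to cp:
  c0: data parity 0, sent cp 0 → ok
  c1: data parity 0, sent cp 1 → mismatch
  c2: data parity 1, sent cp 1 → ok
Exactly one row (r3) and one column (c1) fail → the flipped bit is at their intersection.

row 3, column 1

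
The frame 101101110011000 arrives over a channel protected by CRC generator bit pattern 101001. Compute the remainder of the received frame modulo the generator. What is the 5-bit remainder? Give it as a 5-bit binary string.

Modulo-2 division of 101101110011000 by 101001:
  pos 0: 101101 XOR 101001 = 000100
  pos 3: 100110 XOR 101001 = 001111
  pos 5: 111101 XOR 101001 = 010100
  pos 6: 101001 XOR 101001 = 000000
Remainder = 00000 (zero — the frame passes the CRC check).

00000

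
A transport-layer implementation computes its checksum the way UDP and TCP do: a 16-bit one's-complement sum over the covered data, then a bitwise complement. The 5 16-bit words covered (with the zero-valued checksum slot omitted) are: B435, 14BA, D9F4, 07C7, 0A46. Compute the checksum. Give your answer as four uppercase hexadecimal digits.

One's-complement addition (fold any carry out of bit 15 back into bit 0):
  0xB435 + 0x14BA = 0x0C8EF
  0xC8EF + 0xD9F4 = 0x1A2E3 → wrap carry → 0xA2E4
  0xA2E4 + 0x07C7 = 0x0AAAB
  0xAAAB + 0x0A46 = 0x0B4F1
One's-complement sum = 0xB4F1.
Checksum = ~0xB4F1 & 0xFFFF = 0x4B0E.

4B0E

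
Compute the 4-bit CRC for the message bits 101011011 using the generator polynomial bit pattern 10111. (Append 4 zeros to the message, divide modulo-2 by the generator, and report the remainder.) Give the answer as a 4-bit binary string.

1100

Append 4 zeros: 1010110110000. Divide by 10111 (XOR where the leading bit is 1):
  pos 0: 10101 XOR 10111 = 00010
  pos 3: 10101 XOR 10111 = 00010
  pos 6: 10100 XOR 10111 = 00011
Remainder (last 4 bits) = 1100. This is the CRC / FCS.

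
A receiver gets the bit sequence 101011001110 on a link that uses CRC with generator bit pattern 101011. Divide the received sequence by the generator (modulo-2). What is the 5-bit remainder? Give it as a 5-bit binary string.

01110

Modulo-2 division of 101011001110 by 101011:
  pos 0: 101011 XOR 101011 = 000000
Remainder = 01110 (nonzero — an error is detected).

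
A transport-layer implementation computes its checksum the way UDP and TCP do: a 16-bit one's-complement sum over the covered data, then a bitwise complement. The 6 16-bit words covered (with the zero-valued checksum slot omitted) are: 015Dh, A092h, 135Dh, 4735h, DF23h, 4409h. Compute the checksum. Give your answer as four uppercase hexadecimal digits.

E050

One's-complement addition (fold any carry out of bit 15 back into bit 0):
  0x015D + 0xA092 = 0x0A1EF
  0xA1EF + 0x135D = 0x0B54C
  0xB54C + 0x4735 = 0x0FC81
  0xFC81 + 0xDF23 = 0x1DBA4 → wrap carry → 0xDBA5
  0xDBA5 + 0x4409 = 0x11FAE → wrap carry → 0x1FAF
One's-complement sum = 0x1FAF.
Checksum = ~0x1FAF & 0xFFFF = 0xE050.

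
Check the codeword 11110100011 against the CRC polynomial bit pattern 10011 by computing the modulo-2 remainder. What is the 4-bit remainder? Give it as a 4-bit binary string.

Modulo-2 division of 11110100011 by 10011:
  pos 0: 11110 XOR 10011 = 01101
  pos 1: 11011 XOR 10011 = 01000
  pos 2: 10000 XOR 10011 = 00011
  pos 5: 11001 XOR 10011 = 01010
  pos 6: 10101 XOR 10011 = 00110
Remainder = 0110 (nonzero — an error is detected).

0110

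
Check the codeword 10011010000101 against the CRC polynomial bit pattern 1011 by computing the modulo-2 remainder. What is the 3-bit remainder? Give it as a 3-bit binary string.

110

Modulo-2 division of 10011010000101 by 1011:
  pos 0: 1001 XOR 1011 = 0010
  pos 2: 1010 XOR 1011 = 0001
  pos 5: 1100 XOR 1011 = 0111
  pos 6: 1110 XOR 1011 = 0101
  pos 7: 1010 XOR 1011 = 0001
  pos 10: 1101 XOR 1011 = 0110
Remainder = 110 (nonzero — an error is detected).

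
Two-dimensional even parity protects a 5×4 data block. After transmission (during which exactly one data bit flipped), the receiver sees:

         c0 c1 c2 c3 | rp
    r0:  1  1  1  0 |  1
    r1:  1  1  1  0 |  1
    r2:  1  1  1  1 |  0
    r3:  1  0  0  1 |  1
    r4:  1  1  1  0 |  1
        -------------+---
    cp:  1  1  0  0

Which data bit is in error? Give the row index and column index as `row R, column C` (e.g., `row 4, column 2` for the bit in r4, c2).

Recompute each row's even parity and compare to rp:
  r0: data parity 1, sent rp 1 → ok
  r1: data parity 1, sent rp 1 → ok
  r2: data parity 0, sent rp 0 → ok
  r3: data parity 0, sent rp 1 → mismatch
  r4: data parity 1, sent rp 1 → ok
Recompute each column's even parity and compare to cp:
  c0: data parity 1, sent cp 1 → ok
  c1: data parity 0, sent cp 1 → mismatch
  c2: data parity 0, sent cp 0 → ok
  c3: data parity 0, sent cp 0 → ok
Exactly one row (r3) and one column (c1) fail → the flipped bit is at their intersection.

row 3, column 1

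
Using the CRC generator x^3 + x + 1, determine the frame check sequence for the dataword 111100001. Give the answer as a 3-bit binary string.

Append 3 zeros: 111100001000. Divide by 1011 (XOR where the leading bit is 1):
  pos 0: 1111 XOR 1011 = 0100
  pos 1: 1000 XOR 1011 = 0011
  pos 3: 1100 XOR 1011 = 0111
  pos 4: 1110 XOR 1011 = 0101
  pos 5: 1011 XOR 1011 = 0000
Remainder (last 3 bits) = 000. This is the CRC / FCS.

000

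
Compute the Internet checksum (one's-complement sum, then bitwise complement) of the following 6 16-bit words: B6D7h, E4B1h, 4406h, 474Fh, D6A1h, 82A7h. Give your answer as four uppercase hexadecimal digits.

7FD7

One's-complement addition (fold any carry out of bit 15 back into bit 0):
  0xB6D7 + 0xE4B1 = 0x19B88 → wrap carry → 0x9B89
  0x9B89 + 0x4406 = 0x0DF8F
  0xDF8F + 0x474F = 0x126DE → wrap carry → 0x26DF
  0x26DF + 0xD6A1 = 0x0FD80
  0xFD80 + 0x82A7 = 0x18027 → wrap carry → 0x8028
One's-complement sum = 0x8028.
Checksum = ~0x8028 & 0xFFFF = 0x7FD7.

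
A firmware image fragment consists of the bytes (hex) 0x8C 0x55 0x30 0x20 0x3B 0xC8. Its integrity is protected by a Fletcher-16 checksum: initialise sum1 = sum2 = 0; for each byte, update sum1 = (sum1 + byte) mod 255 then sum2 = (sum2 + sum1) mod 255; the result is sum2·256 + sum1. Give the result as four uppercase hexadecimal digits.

5636

Running sums (mod 255):
  after byte 0 (0x8C): sum1=140, sum2=140
  after byte 1 (0x55): sum1=225, sum2=110
  after byte 2 (0x30): sum1=18, sum2=128
  after byte 3 (0x20): sum1=50, sum2=178
  after byte 4 (0x3B): sum1=109, sum2=32
  after byte 5 (0xC8): sum1=54, sum2=86
Checksum = sum2·256 + sum1 = 86·256 + 54 = 22070 = 0x5636.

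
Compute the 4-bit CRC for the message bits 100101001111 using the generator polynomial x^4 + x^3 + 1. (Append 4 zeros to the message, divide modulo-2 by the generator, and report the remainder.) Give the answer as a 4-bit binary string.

0010

Append 4 zeros: 1001010011110000. Divide by 11001 (XOR where the leading bit is 1):
  pos 0: 10010 XOR 11001 = 01011
  pos 1: 10111 XOR 11001 = 01110
  pos 2: 11100 XOR 11001 = 00101
  pos 4: 10101 XOR 11001 = 01100
  pos 5: 11001 XOR 11001 = 00000
  pos 10: 11000 XOR 11001 = 00001
Remainder (last 4 bits) = 0010. This is the CRC / FCS.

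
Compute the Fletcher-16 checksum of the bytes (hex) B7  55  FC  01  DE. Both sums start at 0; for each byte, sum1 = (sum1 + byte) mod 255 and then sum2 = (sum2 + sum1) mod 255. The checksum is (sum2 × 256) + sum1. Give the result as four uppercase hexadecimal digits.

C3E9

Running sums (mod 255):
  after byte 0 (B7): sum1=183, sum2=183
  after byte 1 (55): sum1=13, sum2=196
  after byte 2 (FC): sum1=10, sum2=206
  after byte 3 (01): sum1=11, sum2=217
  after byte 4 (DE): sum1=233, sum2=195
Checksum = sum2·256 + sum1 = 195·256 + 233 = 50153 = 0xC3E9.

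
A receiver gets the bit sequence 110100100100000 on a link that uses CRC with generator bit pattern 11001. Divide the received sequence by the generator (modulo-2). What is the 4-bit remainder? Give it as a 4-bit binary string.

0010

Modulo-2 division of 110100100100000 by 11001:
  pos 0: 11010 XOR 11001 = 00011
  pos 3: 11010 XOR 11001 = 00011
  pos 6: 11010 XOR 11001 = 00011
  pos 9: 11000 XOR 11001 = 00001
Remainder = 0010 (nonzero — an error is detected).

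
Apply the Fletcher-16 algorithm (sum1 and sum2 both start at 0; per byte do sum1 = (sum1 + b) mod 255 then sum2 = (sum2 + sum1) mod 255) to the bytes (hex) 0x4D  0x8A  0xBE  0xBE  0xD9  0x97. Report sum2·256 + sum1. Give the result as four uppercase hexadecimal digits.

07C6

Running sums (mod 255):
  after byte 0 (0x4D): sum1=77, sum2=77
  after byte 1 (0x8A): sum1=215, sum2=37
  after byte 2 (0xBE): sum1=150, sum2=187
  after byte 3 (0xBE): sum1=85, sum2=17
  after byte 4 (0xD9): sum1=47, sum2=64
  after byte 5 (0x97): sum1=198, sum2=7
Checksum = sum2·256 + sum1 = 7·256 + 198 = 1990 = 0x07C6.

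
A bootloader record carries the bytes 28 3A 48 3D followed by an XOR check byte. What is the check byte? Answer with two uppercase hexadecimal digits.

XOR the bytes together:
  start with 0x28
  0x28 ⊕ 0x3A = 0x12
  0x12 ⊕ 0x48 = 0x5A
  0x5A ⊕ 0x3D = 0x67

67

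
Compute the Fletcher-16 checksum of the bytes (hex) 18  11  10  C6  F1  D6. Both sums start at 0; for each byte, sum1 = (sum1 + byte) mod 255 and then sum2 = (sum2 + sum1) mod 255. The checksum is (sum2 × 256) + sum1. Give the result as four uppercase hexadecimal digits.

35C8

Running sums (mod 255):
  after byte 0 (18): sum1=24, sum2=24
  after byte 1 (11): sum1=41, sum2=65
  after byte 2 (10): sum1=57, sum2=122
  after byte 3 (C6): sum1=0, sum2=122
  after byte 4 (F1): sum1=241, sum2=108
  after byte 5 (D6): sum1=200, sum2=53
Checksum = sum2·256 + sum1 = 53·256 + 200 = 13768 = 0x35C8.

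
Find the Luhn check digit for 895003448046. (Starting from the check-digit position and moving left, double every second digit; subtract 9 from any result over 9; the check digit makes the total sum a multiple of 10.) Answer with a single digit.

Partial digits right→left: 6 4 0 8 4 4 3 0 0 5 9 8
Double every second digit counting from the check-digit position (so the 1st, 3rd, 5th, ... of the partial from the right).
  doubled (with −9 where >9): 3 0 8 6 0 9 → sum 26
  kept as-is: 4 8 4 0 5 8 → sum 29
Total = 26 + 29 = 55.
Check digit = (10 − (55 mod 10)) mod 10 = 5.

5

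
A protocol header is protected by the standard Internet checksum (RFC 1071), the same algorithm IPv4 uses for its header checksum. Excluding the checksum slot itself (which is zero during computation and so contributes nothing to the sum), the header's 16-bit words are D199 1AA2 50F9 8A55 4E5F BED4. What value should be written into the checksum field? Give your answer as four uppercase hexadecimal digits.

One's-complement addition (fold any carry out of bit 15 back into bit 0):
  0xD199 + 0x1AA2 = 0x0EC3B
  0xEC3B + 0x50F9 = 0x13D34 → wrap carry → 0x3D35
  0x3D35 + 0x8A55 = 0x0C78A
  0xC78A + 0x4E5F = 0x115E9 → wrap carry → 0x15EA
  0x15EA + 0xBED4 = 0x0D4BE
One's-complement sum = 0xD4BE.
Checksum = ~0xD4BE & 0xFFFF = 0x2B41.

2B41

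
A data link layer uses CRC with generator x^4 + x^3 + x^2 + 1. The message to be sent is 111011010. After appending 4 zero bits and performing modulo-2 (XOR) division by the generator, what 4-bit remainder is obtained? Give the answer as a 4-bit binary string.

Append 4 zeros: 1110110100000. Divide by 11101 (XOR where the leading bit is 1):
  pos 0: 11101 XOR 11101 = 00000
  pos 5: 10100 XOR 11101 = 01001
  pos 6: 10010 XOR 11101 = 01111
  pos 7: 11110 XOR 11101 = 00011
Remainder (last 4 bits) = 0110. This is the CRC / FCS.

0110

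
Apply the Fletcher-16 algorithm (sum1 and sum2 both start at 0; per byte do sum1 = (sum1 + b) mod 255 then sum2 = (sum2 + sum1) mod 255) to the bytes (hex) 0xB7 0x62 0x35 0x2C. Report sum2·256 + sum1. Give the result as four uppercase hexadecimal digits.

9C7B

Running sums (mod 255):
  after byte 0 (0xB7): sum1=183, sum2=183
  after byte 1 (0x62): sum1=26, sum2=209
  after byte 2 (0x35): sum1=79, sum2=33
  after byte 3 (0x2C): sum1=123, sum2=156
Checksum = sum2·256 + sum1 = 156·256 + 123 = 40059 = 0x9C7B.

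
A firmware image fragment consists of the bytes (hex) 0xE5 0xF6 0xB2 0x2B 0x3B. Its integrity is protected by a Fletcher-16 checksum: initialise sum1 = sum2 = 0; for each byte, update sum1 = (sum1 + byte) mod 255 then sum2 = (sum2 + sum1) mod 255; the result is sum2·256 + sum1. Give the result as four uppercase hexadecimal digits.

03F5

Running sums (mod 255):
  after byte 0 (0xE5): sum1=229, sum2=229
  after byte 1 (0xF6): sum1=220, sum2=194
  after byte 2 (0xB2): sum1=143, sum2=82
  after byte 3 (0x2B): sum1=186, sum2=13
  after byte 4 (0x3B): sum1=245, sum2=3
Checksum = sum2·256 + sum1 = 3·256 + 245 = 1013 = 0x03F5.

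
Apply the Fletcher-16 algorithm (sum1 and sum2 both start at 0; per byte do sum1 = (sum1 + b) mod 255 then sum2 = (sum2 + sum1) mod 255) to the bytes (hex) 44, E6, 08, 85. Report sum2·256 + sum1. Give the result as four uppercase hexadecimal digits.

Running sums (mod 255):
  after byte 0 (44): sum1=68, sum2=68
  after byte 1 (E6): sum1=43, sum2=111
  after byte 2 (08): sum1=51, sum2=162
  after byte 3 (85): sum1=184, sum2=91
Checksum = sum2·256 + sum1 = 91·256 + 184 = 23480 = 0x5BB8.

5BB8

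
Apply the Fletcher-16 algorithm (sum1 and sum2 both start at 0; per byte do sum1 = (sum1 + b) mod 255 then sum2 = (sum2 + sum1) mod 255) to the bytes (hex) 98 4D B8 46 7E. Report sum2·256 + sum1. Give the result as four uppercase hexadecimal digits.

Running sums (mod 255):
  after byte 0 (98): sum1=152, sum2=152
  after byte 1 (4D): sum1=229, sum2=126
  after byte 2 (B8): sum1=158, sum2=29
  after byte 3 (46): sum1=228, sum2=2
  after byte 4 (7E): sum1=99, sum2=101
Checksum = sum2·256 + sum1 = 101·256 + 99 = 25955 = 0x6563.

6563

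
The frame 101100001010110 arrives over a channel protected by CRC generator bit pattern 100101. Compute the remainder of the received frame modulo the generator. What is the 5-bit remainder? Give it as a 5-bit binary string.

01000

Modulo-2 division of 101100001010110 by 100101:
  pos 0: 101100 XOR 100101 = 001001
  pos 2: 100100 XOR 100101 = 000001
  pos 7: 110101 XOR 100101 = 010000
  pos 8: 100001 XOR 100101 = 000100
Remainder = 01000 (nonzero — an error is detected).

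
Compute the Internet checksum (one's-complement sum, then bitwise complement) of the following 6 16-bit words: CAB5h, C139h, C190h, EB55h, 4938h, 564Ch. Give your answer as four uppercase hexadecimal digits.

27A5

One's-complement addition (fold any carry out of bit 15 back into bit 0):
  0xCAB5 + 0xC139 = 0x18BEE → wrap carry → 0x8BEF
  0x8BEF + 0xC190 = 0x14D7F → wrap carry → 0x4D80
  0x4D80 + 0xEB55 = 0x138D5 → wrap carry → 0x38D6
  0x38D6 + 0x4938 = 0x0820E
  0x820E + 0x564C = 0x0D85A
One's-complement sum = 0xD85A.
Checksum = ~0xD85A & 0xFFFF = 0x27A5.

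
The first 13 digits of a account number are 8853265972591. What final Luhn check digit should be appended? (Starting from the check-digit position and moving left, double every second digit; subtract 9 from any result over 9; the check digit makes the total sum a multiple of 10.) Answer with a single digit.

2

Partial digits right→left: 1 9 5 2 7 9 5 6 2 3 5 8 8
Double every second digit counting from the check-digit position (so the 1st, 3rd, 5th, ... of the partial from the right).
  doubled (with −9 where >9): 2 1 5 1 4 1 7 → sum 21
  kept as-is: 9 2 9 6 3 8 → sum 37
Total = 21 + 37 = 58.
Check digit = (10 − (58 mod 10)) mod 10 = 2.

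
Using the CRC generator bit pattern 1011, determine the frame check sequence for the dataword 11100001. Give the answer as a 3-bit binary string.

Append 3 zeros: 11100001000. Divide by 1011 (XOR where the leading bit is 1):
  pos 0: 1110 XOR 1011 = 0101
  pos 1: 1010 XOR 1011 = 0001
  pos 4: 1001 XOR 1011 = 0010
  pos 6: 1000 XOR 1011 = 0011
Remainder (last 3 bits) = 110. This is the CRC / FCS.

110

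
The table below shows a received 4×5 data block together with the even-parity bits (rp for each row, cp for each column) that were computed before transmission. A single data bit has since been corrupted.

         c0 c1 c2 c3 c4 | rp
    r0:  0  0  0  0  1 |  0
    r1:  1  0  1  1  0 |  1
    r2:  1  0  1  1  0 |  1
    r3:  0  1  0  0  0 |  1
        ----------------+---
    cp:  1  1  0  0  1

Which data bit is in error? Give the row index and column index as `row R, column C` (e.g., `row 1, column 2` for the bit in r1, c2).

row 0, column 0

Recompute each row's even parity and compare to rp:
  r0: data parity 1, sent rp 0 → mismatch
  r1: data parity 1, sent rp 1 → ok
  r2: data parity 1, sent rp 1 → ok
  r3: data parity 1, sent rp 1 → ok
Recompute each column's even parity and compare to cp:
  c0: data parity 0, sent cp 1 → mismatch
  c1: data parity 1, sent cp 1 → ok
  c2: data parity 0, sent cp 0 → ok
  c3: data parity 0, sent cp 0 → ok
  c4: data parity 1, sent cp 1 → ok
Exactly one row (r0) and one column (c0) fail → the flipped bit is at their intersection.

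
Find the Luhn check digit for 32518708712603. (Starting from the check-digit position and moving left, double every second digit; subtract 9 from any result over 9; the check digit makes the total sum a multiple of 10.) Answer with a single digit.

Partial digits right→left: 3 0 6 2 1 7 8 0 7 8 1 5 2 3
Double every second digit counting from the check-digit position (so the 1st, 3rd, 5th, ... of the partial from the right).
  doubled (with −9 where >9): 6 3 2 7 5 2 4 → sum 29
  kept as-is: 0 2 7 0 8 5 3 → sum 25
Total = 29 + 25 = 54.
Check digit = (10 − (54 mod 10)) mod 10 = 6.

6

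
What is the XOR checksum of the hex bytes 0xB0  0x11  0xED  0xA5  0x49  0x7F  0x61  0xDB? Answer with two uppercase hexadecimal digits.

XOR the bytes together:
  start with 0xB0
  0xB0 ⊕ 0x11 = 0xA1
  0xA1 ⊕ 0xED = 0x4C
  0x4C ⊕ 0xA5 = 0xE9
  0xE9 ⊕ 0x49 = 0xA0
  0xA0 ⊕ 0x7F = 0xDF
  0xDF ⊕ 0x61 = 0xBE
  0xBE ⊕ 0xDB = 0x65

65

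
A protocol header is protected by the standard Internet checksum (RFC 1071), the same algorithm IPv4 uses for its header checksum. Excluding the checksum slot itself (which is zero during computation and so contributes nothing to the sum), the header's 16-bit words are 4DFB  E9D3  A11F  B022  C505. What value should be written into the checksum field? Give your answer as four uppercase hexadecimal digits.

One's-complement addition (fold any carry out of bit 15 back into bit 0):
  0x4DFB + 0xE9D3 = 0x137CE → wrap carry → 0x37CF
  0x37CF + 0xA11F = 0x0D8EE
  0xD8EE + 0xB022 = 0x18910 → wrap carry → 0x8911
  0x8911 + 0xC505 = 0x14E16 → wrap carry → 0x4E17
One's-complement sum = 0x4E17.
Checksum = ~0x4E17 & 0xFFFF = 0xB1E8.

B1E8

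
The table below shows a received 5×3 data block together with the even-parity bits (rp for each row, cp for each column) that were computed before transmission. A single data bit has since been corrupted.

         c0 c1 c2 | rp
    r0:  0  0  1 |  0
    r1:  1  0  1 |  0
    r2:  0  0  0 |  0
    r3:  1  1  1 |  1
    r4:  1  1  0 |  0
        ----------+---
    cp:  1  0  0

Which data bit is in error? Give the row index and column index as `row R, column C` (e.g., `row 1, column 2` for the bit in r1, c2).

Recompute each row's even parity and compare to rp:
  r0: data parity 1, sent rp 0 → mismatch
  r1: data parity 0, sent rp 0 → ok
  r2: data parity 0, sent rp 0 → ok
  r3: data parity 1, sent rp 1 → ok
  r4: data parity 0, sent rp 0 → ok
Recompute each column's even parity and compare to cp:
  c0: data parity 1, sent cp 1 → ok
  c1: data parity 0, sent cp 0 → ok
  c2: data parity 1, sent cp 0 → mismatch
Exactly one row (r0) and one column (c2) fail → the flipped bit is at their intersection.

row 0, column 2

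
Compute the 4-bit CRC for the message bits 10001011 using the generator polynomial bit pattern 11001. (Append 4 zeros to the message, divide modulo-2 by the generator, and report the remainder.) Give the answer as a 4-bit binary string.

1000

Append 4 zeros: 100010110000. Divide by 11001 (XOR where the leading bit is 1):
  pos 0: 10001 XOR 11001 = 01000
  pos 1: 10000 XOR 11001 = 01001
  pos 2: 10011 XOR 11001 = 01010
  pos 3: 10101 XOR 11001 = 01100
  pos 4: 11000 XOR 11001 = 00001
Remainder (last 4 bits) = 1000. This is the CRC / FCS.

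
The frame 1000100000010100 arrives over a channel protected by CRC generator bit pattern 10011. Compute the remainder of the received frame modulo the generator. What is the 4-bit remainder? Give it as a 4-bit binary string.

Modulo-2 division of 1000100000010100 by 10011:
  pos 0: 10001 XOR 10011 = 00010
  pos 3: 10000 XOR 10011 = 00011
  pos 6: 11000 XOR 10011 = 01011
  pos 7: 10111 XOR 10011 = 00100
  pos 9: 10001 XOR 10011 = 00010
Remainder = 1000 (nonzero — an error is detected).

1000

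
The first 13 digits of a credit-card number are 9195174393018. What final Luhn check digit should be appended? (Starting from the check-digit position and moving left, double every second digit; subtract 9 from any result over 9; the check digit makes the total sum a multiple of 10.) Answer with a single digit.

6

Partial digits right→left: 8 1 0 3 9 3 4 7 1 5 9 1 9
Double every second digit counting from the check-digit position (so the 1st, 3rd, 5th, ... of the partial from the right).
  doubled (with −9 where >9): 7 0 9 8 2 9 9 → sum 44
  kept as-is: 1 3 3 7 5 1 → sum 20
Total = 44 + 20 = 64.
Check digit = (10 − (64 mod 10)) mod 10 = 6.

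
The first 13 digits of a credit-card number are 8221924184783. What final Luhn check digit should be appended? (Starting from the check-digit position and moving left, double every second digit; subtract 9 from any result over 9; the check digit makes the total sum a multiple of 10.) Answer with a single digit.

6

Partial digits right→left: 3 8 7 4 8 1 4 2 9 1 2 2 8
Double every second digit counting from the check-digit position (so the 1st, 3rd, 5th, ... of the partial from the right).
  doubled (with −9 where >9): 6 5 7 8 9 4 7 → sum 46
  kept as-is: 8 4 1 2 1 2 → sum 18
Total = 46 + 18 = 64.
Check digit = (10 − (64 mod 10)) mod 10 = 6.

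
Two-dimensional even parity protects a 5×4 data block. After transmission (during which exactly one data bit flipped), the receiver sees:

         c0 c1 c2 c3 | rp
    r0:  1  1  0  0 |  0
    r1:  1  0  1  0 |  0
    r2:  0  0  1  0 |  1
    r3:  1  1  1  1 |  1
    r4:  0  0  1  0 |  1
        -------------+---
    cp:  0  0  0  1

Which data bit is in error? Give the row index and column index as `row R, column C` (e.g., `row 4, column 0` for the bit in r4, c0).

Recompute each row's even parity and compare to rp:
  r0: data parity 0, sent rp 0 → ok
  r1: data parity 0, sent rp 0 → ok
  r2: data parity 1, sent rp 1 → ok
  r3: data parity 0, sent rp 1 → mismatch
  r4: data parity 1, sent rp 1 → ok
Recompute each column's even parity and compare to cp:
  c0: data parity 1, sent cp 0 → mismatch
  c1: data parity 0, sent cp 0 → ok
  c2: data parity 0, sent cp 0 → ok
  c3: data parity 1, sent cp 1 → ok
Exactly one row (r3) and one column (c0) fail → the flipped bit is at their intersection.

row 3, column 0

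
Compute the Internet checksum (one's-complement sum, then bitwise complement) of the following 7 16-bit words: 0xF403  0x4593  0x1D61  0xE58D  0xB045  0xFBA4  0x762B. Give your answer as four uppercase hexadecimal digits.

One's-complement addition (fold any carry out of bit 15 back into bit 0):
  0xF403 + 0x4593 = 0x13996 → wrap carry → 0x3997
  0x3997 + 0x1D61 = 0x056F8
  0x56F8 + 0xE58D = 0x13C85 → wrap carry → 0x3C86
  0x3C86 + 0xB045 = 0x0ECCB
  0xECCB + 0xFBA4 = 0x1E86F → wrap carry → 0xE870
  0xE870 + 0x762B = 0x15E9B → wrap carry → 0x5E9C
One's-complement sum = 0x5E9C.
Checksum = ~0x5E9C & 0xFFFF = 0xA163.

A163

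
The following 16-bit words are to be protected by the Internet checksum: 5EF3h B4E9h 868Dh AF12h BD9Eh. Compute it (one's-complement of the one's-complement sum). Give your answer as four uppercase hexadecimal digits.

F8E3

One's-complement addition (fold any carry out of bit 15 back into bit 0):
  0x5EF3 + 0xB4E9 = 0x113DC → wrap carry → 0x13DD
  0x13DD + 0x868D = 0x09A6A
  0x9A6A + 0xAF12 = 0x1497C → wrap carry → 0x497D
  0x497D + 0xBD9E = 0x1071B → wrap carry → 0x071C
One's-complement sum = 0x071C.
Checksum = ~0x071C & 0xFFFF = 0xF8E3.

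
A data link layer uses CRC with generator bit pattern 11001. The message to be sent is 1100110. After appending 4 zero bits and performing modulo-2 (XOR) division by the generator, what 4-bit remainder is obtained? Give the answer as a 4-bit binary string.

1011

Append 4 zeros: 11001100000. Divide by 11001 (XOR where the leading bit is 1):
  pos 0: 11001 XOR 11001 = 00000
  pos 5: 10000 XOR 11001 = 01001
  pos 6: 10010 XOR 11001 = 01011
Remainder (last 4 bits) = 1011. This is the CRC / FCS.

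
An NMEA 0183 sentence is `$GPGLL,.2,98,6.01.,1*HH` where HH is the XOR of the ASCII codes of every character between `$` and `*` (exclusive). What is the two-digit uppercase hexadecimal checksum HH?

4B

XOR the ASCII codes of the payload characters:
  'G' = 0x47 → acc = 0x47
  'P' = 0x50 → acc = 0x17
  'G' = 0x47 → acc = 0x50
  'L' = 0x4C → acc = 0x1C
  'L' = 0x4C → acc = 0x50
  ',' = 0x2C → acc = 0x7C
  '.' = 0x2E → acc = 0x52
  '2' = 0x32 → acc = 0x60
  ',' = 0x2C → acc = 0x4C
  '9' = 0x39 → acc = 0x75
  '8' = 0x38 → acc = 0x4D
  ',' = 0x2C → acc = 0x61
  '6' = 0x36 → acc = 0x57
  '.' = 0x2E → acc = 0x79
  '0' = 0x30 → acc = 0x49
  '1' = 0x31 → acc = 0x78
  '.' = 0x2E → acc = 0x56
  ',' = 0x2C → acc = 0x7A
  '1' = 0x31 → acc = 0x4B
Checksum = 0x4B.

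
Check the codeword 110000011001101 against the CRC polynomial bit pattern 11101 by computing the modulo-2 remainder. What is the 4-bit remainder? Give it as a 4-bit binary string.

Modulo-2 division of 110000011001101 by 11101:
  pos 0: 11000 XOR 11101 = 00101
  pos 2: 10100 XOR 11101 = 01001
  pos 3: 10011 XOR 11101 = 01110
  pos 4: 11101 XOR 11101 = 00000
Remainder = 1101 (nonzero — an error is detected).

1101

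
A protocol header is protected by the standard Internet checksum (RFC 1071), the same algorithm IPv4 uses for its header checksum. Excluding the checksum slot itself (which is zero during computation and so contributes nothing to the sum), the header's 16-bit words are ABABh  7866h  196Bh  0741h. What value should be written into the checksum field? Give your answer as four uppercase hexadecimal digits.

BB41

One's-complement addition (fold any carry out of bit 15 back into bit 0):
  0xABAB + 0x7866 = 0x12411 → wrap carry → 0x2412
  0x2412 + 0x196B = 0x03D7D
  0x3D7D + 0x0741 = 0x044BE
One's-complement sum = 0x44BE.
Checksum = ~0x44BE & 0xFFFF = 0xBB41.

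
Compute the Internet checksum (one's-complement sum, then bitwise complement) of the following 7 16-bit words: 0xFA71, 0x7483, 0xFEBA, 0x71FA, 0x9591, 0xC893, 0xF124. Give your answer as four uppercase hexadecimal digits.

D10A

One's-complement addition (fold any carry out of bit 15 back into bit 0):
  0xFA71 + 0x7483 = 0x16EF4 → wrap carry → 0x6EF5
  0x6EF5 + 0xFEBA = 0x16DAF → wrap carry → 0x6DB0
  0x6DB0 + 0x71FA = 0x0DFAA
  0xDFAA + 0x9591 = 0x1753B → wrap carry → 0x753C
  0x753C + 0xC893 = 0x13DCF → wrap carry → 0x3DD0
  0x3DD0 + 0xF124 = 0x12EF4 → wrap carry → 0x2EF5
One's-complement sum = 0x2EF5.
Checksum = ~0x2EF5 & 0xFFFF = 0xD10A.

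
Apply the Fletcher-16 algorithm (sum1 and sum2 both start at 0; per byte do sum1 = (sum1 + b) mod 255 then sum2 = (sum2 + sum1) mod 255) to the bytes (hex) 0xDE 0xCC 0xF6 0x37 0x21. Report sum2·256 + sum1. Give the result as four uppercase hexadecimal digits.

02FA

Running sums (mod 255):
  after byte 0 (0xDE): sum1=222, sum2=222
  after byte 1 (0xCC): sum1=171, sum2=138
  after byte 2 (0xF6): sum1=162, sum2=45
  after byte 3 (0x37): sum1=217, sum2=7
  after byte 4 (0x21): sum1=250, sum2=2
Checksum = sum2·256 + sum1 = 2·256 + 250 = 762 = 0x02FA.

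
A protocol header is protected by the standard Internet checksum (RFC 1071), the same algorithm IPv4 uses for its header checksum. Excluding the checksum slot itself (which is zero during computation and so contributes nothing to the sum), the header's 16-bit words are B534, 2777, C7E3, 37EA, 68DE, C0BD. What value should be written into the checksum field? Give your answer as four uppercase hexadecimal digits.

F9E9

One's-complement addition (fold any carry out of bit 15 back into bit 0):
  0xB534 + 0x2777 = 0x0DCAB
  0xDCAB + 0xC7E3 = 0x1A48E → wrap carry → 0xA48F
  0xA48F + 0x37EA = 0x0DC79
  0xDC79 + 0x68DE = 0x14557 → wrap carry → 0x4558
  0x4558 + 0xC0BD = 0x10615 → wrap carry → 0x0616
One's-complement sum = 0x0616.
Checksum = ~0x0616 & 0xFFFF = 0xF9E9.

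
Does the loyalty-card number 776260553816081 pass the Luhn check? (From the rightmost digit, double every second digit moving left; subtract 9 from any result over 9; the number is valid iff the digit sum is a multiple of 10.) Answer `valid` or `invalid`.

From the right, keep odd positions and double even positions (subtract 9 from any doubled value over 9):
  doubled (positions 2,4,...): 7 3 7 1 0 4 5 → sum 27
  kept (positions 1,3,...): 1 0 1 3 5 6 6 7 → sum 29
Total = 56.
56 mod 10 = 6, so the number is invalid.

invalid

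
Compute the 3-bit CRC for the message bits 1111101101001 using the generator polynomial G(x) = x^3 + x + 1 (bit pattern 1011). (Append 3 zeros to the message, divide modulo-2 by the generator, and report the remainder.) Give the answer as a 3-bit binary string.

111

Append 3 zeros: 1111101101001000. Divide by 1011 (XOR where the leading bit is 1):
  pos 0: 1111 XOR 1011 = 0100
  pos 1: 1001 XOR 1011 = 0010
  pos 3: 1001 XOR 1011 = 0010
  pos 5: 1010 XOR 1011 = 0001
  pos 8: 1100 XOR 1011 = 0111
  pos 9: 1111 XOR 1011 = 0100
  pos 10: 1000 XOR 1011 = 0011
  pos 12: 1100 XOR 1011 = 0111
Remainder (last 3 bits) = 111. This is the CRC / FCS.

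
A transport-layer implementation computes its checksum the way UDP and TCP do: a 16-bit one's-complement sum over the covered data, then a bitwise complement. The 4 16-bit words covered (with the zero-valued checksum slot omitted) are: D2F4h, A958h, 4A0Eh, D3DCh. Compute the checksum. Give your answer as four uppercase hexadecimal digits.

65C7

One's-complement addition (fold any carry out of bit 15 back into bit 0):
  0xD2F4 + 0xA958 = 0x17C4C → wrap carry → 0x7C4D
  0x7C4D + 0x4A0E = 0x0C65B
  0xC65B + 0xD3DC = 0x19A37 → wrap carry → 0x9A38
One's-complement sum = 0x9A38.
Checksum = ~0x9A38 & 0xFFFF = 0x65C7.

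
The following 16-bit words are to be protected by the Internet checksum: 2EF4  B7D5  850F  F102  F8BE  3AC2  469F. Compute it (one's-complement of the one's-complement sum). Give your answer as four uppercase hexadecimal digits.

2903

One's-complement addition (fold any carry out of bit 15 back into bit 0):
  0x2EF4 + 0xB7D5 = 0x0E6C9
  0xE6C9 + 0x850F = 0x16BD8 → wrap carry → 0x6BD9
  0x6BD9 + 0xF102 = 0x15CDB → wrap carry → 0x5CDC
  0x5CDC + 0xF8BE = 0x1559A → wrap carry → 0x559B
  0x559B + 0x3AC2 = 0x0905D
  0x905D + 0x469F = 0x0D6FC
One's-complement sum = 0xD6FC.
Checksum = ~0xD6FC & 0xFFFF = 0x2903.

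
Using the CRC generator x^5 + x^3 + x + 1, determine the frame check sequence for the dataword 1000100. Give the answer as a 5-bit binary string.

Append 5 zeros: 100010000000. Divide by 101011 (XOR where the leading bit is 1):
  pos 0: 100010 XOR 101011 = 001001
  pos 2: 100100 XOR 101011 = 001111
  pos 4: 111100 XOR 101011 = 010111
  pos 5: 101110 XOR 101011 = 000101
Remainder (last 5 bits) = 01010. This is the CRC / FCS.

01010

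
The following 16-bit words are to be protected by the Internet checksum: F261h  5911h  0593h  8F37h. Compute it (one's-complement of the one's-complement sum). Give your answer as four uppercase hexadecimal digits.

One's-complement addition (fold any carry out of bit 15 back into bit 0):
  0xF261 + 0x5911 = 0x14B72 → wrap carry → 0x4B73
  0x4B73 + 0x0593 = 0x05106
  0x5106 + 0x8F37 = 0x0E03D
One's-complement sum = 0xE03D.
Checksum = ~0xE03D & 0xFFFF = 0x1FC2.

1FC2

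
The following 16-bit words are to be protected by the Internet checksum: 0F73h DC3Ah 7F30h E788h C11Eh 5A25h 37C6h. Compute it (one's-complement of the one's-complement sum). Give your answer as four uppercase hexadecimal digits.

One's-complement addition (fold any carry out of bit 15 back into bit 0):
  0x0F73 + 0xDC3A = 0x0EBAD
  0xEBAD + 0x7F30 = 0x16ADD → wrap carry → 0x6ADE
  0x6ADE + 0xE788 = 0x15266 → wrap carry → 0x5267
  0x5267 + 0xC11E = 0x11385 → wrap carry → 0x1386
  0x1386 + 0x5A25 = 0x06DAB
  0x6DAB + 0x37C6 = 0x0A571
One's-complement sum = 0xA571.
Checksum = ~0xA571 & 0xFFFF = 0x5A8E.

5A8E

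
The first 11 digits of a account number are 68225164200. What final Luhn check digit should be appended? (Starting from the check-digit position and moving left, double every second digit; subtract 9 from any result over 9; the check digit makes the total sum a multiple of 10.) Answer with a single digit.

Partial digits right→left: 0 0 2 4 6 1 5 2 2 8 6
Double every second digit counting from the check-digit position (so the 1st, 3rd, 5th, ... of the partial from the right).
  doubled (with −9 where >9): 0 4 3 1 4 3 → sum 15
  kept as-is: 0 4 1 2 8 → sum 15
Total = 15 + 15 = 30.
Check digit = (10 − (30 mod 10)) mod 10 = 0.

0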